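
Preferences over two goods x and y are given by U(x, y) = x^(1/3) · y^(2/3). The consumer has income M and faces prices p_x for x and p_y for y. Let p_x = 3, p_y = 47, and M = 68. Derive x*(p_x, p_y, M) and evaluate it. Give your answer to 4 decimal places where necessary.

The MRS is (1/2)·y/x. Set MRS = p_x/p_y.
Rearranging, p_y·y = 2·p_x·x. Substituting into the budget gives p_x·x·(1 + 2) = M.
Demand: x*(p_x,p_y,M) = 1/3·M/p_x and y* = 2/3·M/p_y.
At p_x=3, p_y=47, M=68: x* = 1/3·68/3 = 7.5556.

x* = 7.5556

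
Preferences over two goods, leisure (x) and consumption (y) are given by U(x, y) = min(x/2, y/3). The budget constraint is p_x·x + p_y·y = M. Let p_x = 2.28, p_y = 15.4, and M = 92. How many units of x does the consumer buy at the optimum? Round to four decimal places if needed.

Leontief preferences: the optimum is at the kink where x/2 = y/3, i.e. y = (3/2)·x.
Budget: p_x·x + p_y·(3/2)·x = M, so (2·p_x + 3·p_y)·x = 2·M.
Demand: x*(p_x,p_y,M) = 2·M/(2·p_x + 3·p_y), y* = 3·M/(2·p_x + 3·p_y).
Here 2·2.28 + 3·15.4 = 50.76, giving x* = 3.6249.

x* = 3.6249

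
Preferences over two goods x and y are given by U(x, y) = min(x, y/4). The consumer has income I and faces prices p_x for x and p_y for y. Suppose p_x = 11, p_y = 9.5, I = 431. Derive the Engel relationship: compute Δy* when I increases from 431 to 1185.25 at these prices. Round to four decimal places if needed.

Δy* = 61.5714

Leontief preferences: the optimum is at the kink where x/1 = y/4, i.e. y = 4·x.
Budget: p_x·x + p_y·4·x = I, so (p_x + 4·p_y)·x = I.
Demand: x*(p_x,p_y,I) = I/(p_x + 4·p_y), y* = 4·I/(p_x + 4·p_y).
Here 11 + 4·9.5 = 49, giving y* = 35.1837.
At I' = 1185.25: y* = 96.7551. Change: 96.7551 − 35.1837 = 61.5714.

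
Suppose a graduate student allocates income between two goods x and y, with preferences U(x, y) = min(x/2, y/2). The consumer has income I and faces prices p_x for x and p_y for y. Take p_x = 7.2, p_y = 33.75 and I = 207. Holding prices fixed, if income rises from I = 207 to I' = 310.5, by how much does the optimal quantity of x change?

With perfect complements, no substitution: consume in ratio x:y = 2:2.
Budget: p_x·x + p_y·x = I, so (2·p_x + 2·p_y)·x = 2·I.
Demand: x*(p_x,p_y,I) = 2·I/(2·p_x + 2·p_y), y* = 2·I/(2·p_x + 2·p_y).
Here 2·7.2 + 2·33.75 = 81.9, giving x* = 5.0549.
At I' = 310.5: x* = 7.5824. Change: 7.5824 − 5.0549 = 2.5275.

Δx* = 2.5275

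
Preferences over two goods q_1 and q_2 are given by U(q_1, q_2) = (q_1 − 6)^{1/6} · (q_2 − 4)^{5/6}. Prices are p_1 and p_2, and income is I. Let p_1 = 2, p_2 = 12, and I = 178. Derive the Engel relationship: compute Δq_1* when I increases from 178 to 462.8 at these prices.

Δq_1* = 23.7333

MRS = (1/5)·(q_2−4)/(q_1−6). Tangency with p_1/p_2 gives q_2−4 = 5·(p_1/p_2)·(q_1−6).
Substituting into the budget: q_1* = 6 + 1/6·(I − 6·p_1 − 4·p_2)/p_1, and q_2* = 4 + 5/6·(…)/p_2.
Discretionary income = 178 − 6·2 − 4·12 = 118; q_1* = 6 + 1/6·118/2 = 15.8333.
At I' = 462.8: q_1* = 39.5667. Change: 39.5667 − 15.8333 = 23.7333.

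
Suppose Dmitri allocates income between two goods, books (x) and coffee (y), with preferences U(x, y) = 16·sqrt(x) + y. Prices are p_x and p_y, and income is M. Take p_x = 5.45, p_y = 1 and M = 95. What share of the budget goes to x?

Thus x* = (8·p_y/p_x)² — independent of M — with the rest of income spent on y.
Plugging in: x* = (8·1/5.45)² = 2.1547, y* = 83.2569.
Expenditure on x: 5.45·2.1547 = 11.7431; share = 0.1236.

share on x = 0.1236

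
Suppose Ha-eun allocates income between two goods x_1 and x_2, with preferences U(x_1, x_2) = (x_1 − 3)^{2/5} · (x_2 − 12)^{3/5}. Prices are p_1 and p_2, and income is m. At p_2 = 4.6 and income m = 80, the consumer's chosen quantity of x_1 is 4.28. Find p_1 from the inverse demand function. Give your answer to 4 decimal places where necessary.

p_1 = 4

MRS = (2/3)·(x_2−12)/(x_1−3). Tangency with p_1/p_2 gives x_2−12 = (3/2)·(p_1/p_2)·(x_1−3).
Substituting into the budget: x_1* = 3 + 0.4·(m − 3·p_1 − 12·p_2)/p_1, and x_2* = 12 + 0.6·(…)/p_2.
Set x_1* = 4.28 in the demand function and solve for p_1: p_1 = 4.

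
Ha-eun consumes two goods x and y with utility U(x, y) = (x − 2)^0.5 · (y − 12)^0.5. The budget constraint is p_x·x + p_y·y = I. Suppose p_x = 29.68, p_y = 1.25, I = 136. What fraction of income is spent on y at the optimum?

This is Cobb-Douglas in (x−2, y−12): tangency gives 0.5·p_y·(y−12) = 0.5·p_x·(x−2).
After buying the subsistence bundle (2, 12), a share 0.5 of the remaining income goes to x: x* = 2 + 0.5·(I − 2p_x − 12p_y)/p_x.
Discretionary income = 136 − 2·29.68 − 12·1.25 = 61.64; x* = 2 + 0.5·61.64/29.68 = 3.0384; y* = 12 + 0.5·61.64/1.25 = 36.656.
Expenditure on y: 1.25·36.656 = 45.82; share = 0.3369.

share on y = 0.3369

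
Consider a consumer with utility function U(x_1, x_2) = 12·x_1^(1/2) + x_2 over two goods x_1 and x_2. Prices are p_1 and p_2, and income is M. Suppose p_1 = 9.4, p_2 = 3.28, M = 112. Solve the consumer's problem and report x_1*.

MU_x_1 = 6/√x_1, MU_x_2 = 1. Tangency: 6/√x_1 = p_1/p_2.
Solve: √x_1 = 6·p_2/p_1, so x_1*(p_1,p_2) = (6·p_2/p_1)², and x_2* = (M − p_1·x_1*)/p_2.
Plugging in: x_1* = (6·3.28/9.4)² = 4.3832.

x_1* = 4.3832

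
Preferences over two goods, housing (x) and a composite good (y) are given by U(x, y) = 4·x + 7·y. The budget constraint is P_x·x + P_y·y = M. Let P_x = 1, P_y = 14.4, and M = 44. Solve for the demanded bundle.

Perfect substitutes: compare marginal utility per dollar. 4/P_x vs 7/P_y → 4 vs 0.4861.
x gives more utility per dollar, so spend all income on x: x* = M/P_x, y* = 0.
Numerically: x* = 44, y* = 0.

x* = 44, y* = 0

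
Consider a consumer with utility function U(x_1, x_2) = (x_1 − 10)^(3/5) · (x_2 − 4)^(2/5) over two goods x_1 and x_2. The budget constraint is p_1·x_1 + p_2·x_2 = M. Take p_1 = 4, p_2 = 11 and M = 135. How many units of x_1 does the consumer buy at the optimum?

x_1* = 17.65

This is Cobb-Douglas in (x_1−10, x_2−4): tangency gives 0.6·p_2·(x_2−4) = 0.4·p_1·(x_1−10).
Substituting into the budget: x_1* = 10 + 0.6·(M − 10·p_1 − 4·p_2)/p_1, and x_2* = 4 + 0.4·(…)/p_2.
Discretionary income = 135 − 10·4 − 4·11 = 51; x_1* = 10 + 0.6·51/4 = 17.65.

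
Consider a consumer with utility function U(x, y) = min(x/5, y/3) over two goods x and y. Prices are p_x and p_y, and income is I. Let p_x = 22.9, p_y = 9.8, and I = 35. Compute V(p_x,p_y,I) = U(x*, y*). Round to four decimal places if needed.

Leontief preferences: the optimum is at the kink where x/5 = y/3, i.e. y = (3/5)·x.
Budget: p_x·x + p_y·(3/5)·x = I, so (5·p_x + 3·p_y)·x = 5·I.
Demand: x*(p_x,p_y,I) = 5·I/(5·p_x + 3·p_y), y* = 3·I/(5·p_x + 3·p_y).
Here 5·22.9 + 3·9.8 = 143.9, giving x* = 1.2161 and y* = 0.7297.
Utility at the optimum: U(1.2161, 0.7297) = 0.2432.

V = 0.2432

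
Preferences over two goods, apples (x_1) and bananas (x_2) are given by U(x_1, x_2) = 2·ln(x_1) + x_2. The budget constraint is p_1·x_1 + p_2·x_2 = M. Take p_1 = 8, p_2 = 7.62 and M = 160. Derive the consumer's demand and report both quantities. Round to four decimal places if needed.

Set MRS = p_1/p_2: (2/x_1)/1 = p_1/p_2.
So x_1*(p_1,p_2) = 2·p_2/p_1, independent of income; and x_2* = (M − 2·p_2)/p_2.
At the given prices: x_1* = 2·7.62/8 = 1.905, and x_2* = 18.9974.

x_1* = 1.905, x_2* = 18.9974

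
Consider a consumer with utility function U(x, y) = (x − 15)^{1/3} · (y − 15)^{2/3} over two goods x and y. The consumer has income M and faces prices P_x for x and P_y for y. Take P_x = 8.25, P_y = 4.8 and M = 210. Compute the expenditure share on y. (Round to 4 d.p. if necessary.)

share on y = 0.3881

Let x' = x−15, y' = y−15. MRS = (1/2)·y'/x' = P_x/P_y.
Substituting into the budget: x* = 15 + 1/3·(M − 15·P_x − 15·P_y)/P_x, and y* = 15 + 2/3·(…)/P_y.
Discretionary income = 210 − 15·8.25 − 15·4.8 = 14.25; x* = 15 + 1/3·14.25/8.25 = 15.5758; y* = 15 + 2/3·14.25/4.8 = 16.9792.
Expenditure on y: 4.8·16.9792 = 81.5; share = 0.3881.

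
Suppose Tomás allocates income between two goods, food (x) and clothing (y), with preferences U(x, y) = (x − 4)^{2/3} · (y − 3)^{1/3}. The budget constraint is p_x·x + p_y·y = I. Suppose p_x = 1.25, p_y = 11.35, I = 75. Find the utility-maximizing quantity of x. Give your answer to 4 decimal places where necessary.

Discretionary income = 75 − 4·1.25 − 3·11.35 = 35.95; x* = 4 + 2/3·35.95/1.25 = 23.1733.

x* = 23.1733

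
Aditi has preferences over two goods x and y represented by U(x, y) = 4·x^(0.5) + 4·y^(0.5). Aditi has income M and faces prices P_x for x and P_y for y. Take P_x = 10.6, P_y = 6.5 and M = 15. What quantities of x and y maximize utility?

With the ratio pinned down, the budget gives x* = M/(P_x + P_y·(y/x)) and y* = (y/x)·x*.
Numerically y/x = 2.659408, so x* = 15/(10.6 + 6.5·2.659408) = 0.5379 and y* = 2.659408·0.5379 = 1.4305.

x* = 0.5379, y* = 1.4305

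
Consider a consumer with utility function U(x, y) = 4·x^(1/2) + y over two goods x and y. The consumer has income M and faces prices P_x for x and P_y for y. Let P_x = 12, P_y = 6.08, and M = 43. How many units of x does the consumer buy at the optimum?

Utility is quasi-linear in y; the FOC for x is 2/√x = P_x/P_y.
Solve: √x = 2·P_y/P_x, so x*(P_x,P_y) = (2·P_y/P_x)², and y* = (M − P_x·x*)/P_y.
Plugging in: x* = (2·6.08/12)² = 1.0268.

x* = 1.0268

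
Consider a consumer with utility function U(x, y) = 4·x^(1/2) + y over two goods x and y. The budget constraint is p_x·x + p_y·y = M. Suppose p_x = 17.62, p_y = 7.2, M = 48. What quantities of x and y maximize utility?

x* = 0.6679, y* = 5.0322

MU_x = 2/√x, MU_y = 1. Tangency: 2/√x = p_x/p_y.
Thus x* = (2·p_y/p_x)² — independent of M — with the rest of income spent on y.
Plugging in: x* = (2·7.2/17.62)² = 0.6679, y* = 5.0322.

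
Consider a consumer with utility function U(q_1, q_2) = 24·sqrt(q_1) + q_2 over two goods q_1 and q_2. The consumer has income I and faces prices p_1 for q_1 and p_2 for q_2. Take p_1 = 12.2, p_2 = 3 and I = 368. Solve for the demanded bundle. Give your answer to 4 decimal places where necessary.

q_1* = 8.7073, q_2* = 87.2568

MU_q_1 = 12/√q_1, MU_q_2 = 1. Tangency: 12/√q_1 = p_1/p_2.
Thus q_1* = (12·p_2/p_1)² — independent of I — with the rest of income spent on q_2.
Plugging in: q_1* = (12·3/12.2)² = 8.7073, q_2* = 87.2568.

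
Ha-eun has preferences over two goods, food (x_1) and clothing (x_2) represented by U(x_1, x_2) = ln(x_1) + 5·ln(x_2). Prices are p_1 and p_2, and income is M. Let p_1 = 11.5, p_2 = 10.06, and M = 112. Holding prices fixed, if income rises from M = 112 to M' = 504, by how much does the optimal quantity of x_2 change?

Δx_2* = 32.4718

The MRS is (1/5)·x_2/x_1. Set MRS = p_1/p_2.
Rearranging, p_2·x_2 = 5·p_1·x_1. Substituting into the budget gives p_1·x_1·(1 + 5) = M.
Demand: x_1*(p_1,p_2,M) = 1/6·M/p_1 and x_2* = 5/6·M/p_2.
At p_1=11.5, p_2=10.06, M=112: x_2* = 5/6·112/10.06 = 9.2777.
At M' = 504: x_2* = 41.7495. Change: 41.7495 − 9.2777 = 32.4718.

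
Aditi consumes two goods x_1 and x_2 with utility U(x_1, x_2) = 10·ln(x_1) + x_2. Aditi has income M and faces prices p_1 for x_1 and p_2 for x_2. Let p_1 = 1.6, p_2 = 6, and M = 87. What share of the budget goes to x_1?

share on x_1 = 0.6897

So x_1*(p_1,p_2) = 10·p_2/p_1, independent of income; and x_2* = (M − 10·p_2)/p_2.
At the given prices: x_1* = 10·6/1.6 = 37.5, and x_2* = 4.5.
Expenditure on x_1: 1.6·37.5 = 60; share = 0.6897.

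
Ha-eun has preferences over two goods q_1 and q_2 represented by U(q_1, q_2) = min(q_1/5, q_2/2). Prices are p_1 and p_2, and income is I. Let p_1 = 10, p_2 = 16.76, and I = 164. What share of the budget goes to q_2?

share on q_2 = 0.4013

Leontief preferences: the optimum is at the kink where q_1/5 = q_2/2, i.e. q_2 = (2/5)·q_1.
Budget: p_1·q_1 + p_2·(2/5)·q_1 = I, so (5·p_1 + 2·p_2)·q_1 = 5·I.
Demand: q_1*(p_1,p_2,I) = 5·I/(5·p_1 + 2·p_2), q_2* = 2·I/(5·p_1 + 2·p_2).
Here 5·10 + 2·16.76 = 83.52, giving q_1* = 9.818 and q_2* = 3.9272.
Expenditure on q_2: 16.76·3.9272 = 65.8199; share = 0.4013.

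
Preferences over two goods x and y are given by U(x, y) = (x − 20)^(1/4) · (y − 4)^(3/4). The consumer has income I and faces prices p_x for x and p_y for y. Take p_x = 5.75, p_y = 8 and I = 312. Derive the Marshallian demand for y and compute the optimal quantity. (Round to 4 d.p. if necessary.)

MRS = (1/3)·(y−4)/(x−20). Tangency with p_x/p_y gives y−4 = 3·(p_x/p_y)·(x−20).
Substituting into the budget: x* = 20 + 0.25·(I − 20·p_x − 4·p_y)/p_x, and y* = 4 + 0.75·(…)/p_y.
Discretionary income = 312 − 20·5.75 − 4·8 = 165; y* = 4 + 0.75·165/8 = 19.4688.

y* = 19.4688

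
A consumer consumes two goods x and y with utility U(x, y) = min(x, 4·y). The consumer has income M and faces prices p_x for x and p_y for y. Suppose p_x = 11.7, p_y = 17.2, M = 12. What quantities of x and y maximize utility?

x* = 0.75, y* = 0.1875

Leontief preferences: the optimum is at the kink where x/4 = y/1, i.e. y = (1/4)·x.
Budget: p_x·x + p_y·(1/4)·x = M, so (4·p_x + p_y)·x = 4·M.
Demand: x*(p_x,p_y,M) = 4·M/(4·p_x + p_y), y* = M/(4·p_x + p_y).
Here 4·11.7 + 17.2 = 64, giving x* = 0.75 and y* = 0.1875.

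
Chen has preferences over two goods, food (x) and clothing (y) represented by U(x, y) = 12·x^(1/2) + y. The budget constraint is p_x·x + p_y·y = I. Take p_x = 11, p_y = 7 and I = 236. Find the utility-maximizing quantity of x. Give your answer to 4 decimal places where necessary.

x* = 14.5785

MU_x = 6/√x, MU_y = 1. Tangency: 6/√x = p_x/p_y.
Thus x* = (6·p_y/p_x)² — independent of I — with the rest of income spent on y.
Plugging in: x* = (6·7/11)² = 14.5785.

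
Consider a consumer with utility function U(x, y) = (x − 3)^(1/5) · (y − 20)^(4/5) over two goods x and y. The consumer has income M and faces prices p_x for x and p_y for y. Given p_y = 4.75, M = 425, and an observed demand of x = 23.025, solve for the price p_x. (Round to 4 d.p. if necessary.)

Let x' = x−3, y' = y−20. MRS = (1/4)·y'/x' = p_x/p_y.
Substituting into the budget: x* = 3 + 0.2·(M − 3·p_x − 20·p_y)/p_x, and y* = 20 + 0.8·(…)/p_y.
Set x* = 23.025 in the demand function and solve for p_x: p_x = 3.2.

p_x = 3.2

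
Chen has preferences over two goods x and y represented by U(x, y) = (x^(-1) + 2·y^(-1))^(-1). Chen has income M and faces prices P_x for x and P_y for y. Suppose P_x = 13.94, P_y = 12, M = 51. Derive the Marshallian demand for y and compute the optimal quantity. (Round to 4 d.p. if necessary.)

MRS = MU_x/MU_y = (1/2)·(y/x)^(2). Set equal to P_x/P_y.
Hence y/x = (2·P_x/P_y)^(1/(2)), i.e. raised to the 0.5 power.
With the ratio pinned down, the budget gives x* = M/(P_x + P_y·(y/x)) and y* = (y/x)·x*.
Numerically y/x = 1.524248, so x* = 51/(13.94 + 12·1.524248) = 1.5823 and y* = 1.524248·1.5823 = 2.4119.

y* = 2.4119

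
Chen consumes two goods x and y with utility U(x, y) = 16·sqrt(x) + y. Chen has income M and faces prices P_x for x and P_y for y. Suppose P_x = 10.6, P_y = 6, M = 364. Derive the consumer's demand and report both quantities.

x* = 20.5055, y* = 24.4403

Set MRS = P_x/P_y: 8·x^(−1/2) = P_x/P_y.
Thus x* = (8·P_y/P_x)² — independent of M — with the rest of income spent on y.
Plugging in: x* = (8·6/10.6)² = 20.5055, y* = 24.4403.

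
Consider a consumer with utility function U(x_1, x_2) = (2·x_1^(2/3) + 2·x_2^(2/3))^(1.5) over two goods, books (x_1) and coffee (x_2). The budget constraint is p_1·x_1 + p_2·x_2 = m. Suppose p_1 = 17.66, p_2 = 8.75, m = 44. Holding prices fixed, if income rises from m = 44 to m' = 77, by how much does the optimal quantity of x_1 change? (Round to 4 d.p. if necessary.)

Δx_1* = 0.3683

MRS = MU_x_1/MU_x_2 = (x_2/x_1)^(1/3). Set equal to p_1/p_2.
Solve for the ratio: x_2/x_1 = [p_1/p_2]^(3).
With the ratio pinned down, the budget gives x_1* = m/(p_1 + p_2·(x_2/x_1)) and x_2* = (x_2/x_1)·x_1*.
Numerically x_2/x_1 = 8.221441, so x_1* = 44/(17.66 + 8.75·8.221441) = 0.4911.
At m' = 77: x_1* = 0.8594. Change: 0.8594 − 0.4911 = 0.3683.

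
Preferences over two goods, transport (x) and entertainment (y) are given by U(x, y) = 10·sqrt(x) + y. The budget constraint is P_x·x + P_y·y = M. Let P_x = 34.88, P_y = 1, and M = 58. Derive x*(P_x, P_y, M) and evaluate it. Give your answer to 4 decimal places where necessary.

x* = 0.0205

MU_x = 5/√x, MU_y = 1. Tangency: 5/√x = P_x/P_y.
Thus x* = (5·P_y/P_x)² — independent of M — with the rest of income spent on y.
Plugging in: x* = (5·1/34.88)² = 0.0205.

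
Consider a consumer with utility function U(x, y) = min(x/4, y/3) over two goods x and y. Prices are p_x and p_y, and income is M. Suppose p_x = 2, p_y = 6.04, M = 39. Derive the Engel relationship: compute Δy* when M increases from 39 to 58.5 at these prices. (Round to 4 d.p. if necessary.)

Δy* = 2.2397

With perfect complements, no substitution: consume in ratio x:y = 4:3.
Budget: p_x·x + p_y·(3/4)·x = M, so (4·p_x + 3·p_y)·x = 4·M.
Demand: x*(p_x,p_y,M) = 4·M/(4·p_x + 3·p_y), y* = 3·M/(4·p_x + 3·p_y).
Here 4·2 + 3·6.04 = 26.12, giving y* = 4.4793.
At M' = 58.5: y* = 6.719. Change: 6.719 − 4.4793 = 2.2397.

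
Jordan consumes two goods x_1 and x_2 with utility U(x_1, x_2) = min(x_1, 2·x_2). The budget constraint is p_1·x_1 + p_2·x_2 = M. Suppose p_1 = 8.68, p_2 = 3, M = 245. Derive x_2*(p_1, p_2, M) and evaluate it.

x_2* = 12.0334

With perfect complements, no substitution: consume in ratio x_1:x_2 = 2:1.
Budget: p_1·x_1 + p_2·(1/2)·x_1 = M, so (2·p_1 + p_2)·x_1 = 2·M.
Demand: x_1*(p_1,p_2,M) = 2·M/(2·p_1 + p_2), x_2* = M/(2·p_1 + p_2).
Here 2·8.68 + 3 = 20.36, giving x_2* = 12.0334.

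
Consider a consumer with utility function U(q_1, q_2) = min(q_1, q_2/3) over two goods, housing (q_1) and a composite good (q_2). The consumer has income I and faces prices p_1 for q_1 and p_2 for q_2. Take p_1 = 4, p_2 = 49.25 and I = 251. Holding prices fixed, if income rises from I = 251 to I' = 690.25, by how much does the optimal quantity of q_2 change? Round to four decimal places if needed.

Δq_2* = 8.6837

Demand: q_1*(p_1,p_2,I) = I/(p_1 + 3·p_2), q_2* = 3·I/(p_1 + 3·p_2).
Here 4 + 3·49.25 = 151.75, giving q_2* = 4.9621.
At I' = 690.25: q_2* = 13.6458. Change: 13.6458 − 4.9621 = 8.6837.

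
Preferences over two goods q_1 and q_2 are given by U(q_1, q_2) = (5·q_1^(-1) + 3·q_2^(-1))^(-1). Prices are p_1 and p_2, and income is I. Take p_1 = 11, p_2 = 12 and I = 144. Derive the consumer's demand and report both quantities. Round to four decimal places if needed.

Substitute q_2 = (q_2/q_1)·q_1 into the budget: q_1* = I/(p_1 + p_2·(q_2/q_1)).
Numerically q_2/q_1 = 0.74162, so q_1* = 144/(11 + 12·0.74162) = 7.2364 and q_2* = 0.74162·7.2364 = 5.3666.

q_1* = 7.2364, q_2* = 5.3666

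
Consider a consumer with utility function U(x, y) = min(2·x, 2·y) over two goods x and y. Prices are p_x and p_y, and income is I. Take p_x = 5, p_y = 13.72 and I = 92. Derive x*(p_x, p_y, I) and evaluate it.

Demand: x*(p_x,p_y,I) = 2·I/(2·p_x + 2·p_y), y* = 2·I/(2·p_x + 2·p_y).
Here 2·5 + 2·13.72 = 37.44, giving x* = 4.9145.

x* = 4.9145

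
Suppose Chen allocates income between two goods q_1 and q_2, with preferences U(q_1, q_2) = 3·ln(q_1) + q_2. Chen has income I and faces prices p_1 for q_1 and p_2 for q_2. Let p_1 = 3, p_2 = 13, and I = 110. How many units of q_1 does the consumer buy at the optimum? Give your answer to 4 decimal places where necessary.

At the given prices: q_1* = 3·13/3 = 13.

q_1* = 13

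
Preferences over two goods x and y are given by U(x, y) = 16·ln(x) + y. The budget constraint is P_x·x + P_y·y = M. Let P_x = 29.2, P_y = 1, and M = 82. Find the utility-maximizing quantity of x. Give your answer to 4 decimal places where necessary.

At the given prices: x* = 16·1/29.2 = 0.5479.

x* = 0.5479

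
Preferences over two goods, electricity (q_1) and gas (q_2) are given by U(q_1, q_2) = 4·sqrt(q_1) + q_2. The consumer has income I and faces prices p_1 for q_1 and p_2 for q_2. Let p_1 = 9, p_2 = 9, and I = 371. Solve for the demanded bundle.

q_1* = 4, q_2* = 37.2222

Set MRS = p_1/p_2: 2·q_1^(−1/2) = p_1/p_2.
Thus q_1* = (2·p_2/p_1)² — independent of I — with the rest of income spent on q_2.
Plugging in: q_1* = (2·9/9)² = 4, q_2* = 37.2222.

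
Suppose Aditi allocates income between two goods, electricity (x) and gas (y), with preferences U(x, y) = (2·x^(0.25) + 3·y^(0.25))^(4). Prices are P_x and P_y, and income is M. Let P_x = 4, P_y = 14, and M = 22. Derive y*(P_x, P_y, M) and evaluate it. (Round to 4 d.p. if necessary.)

MRS = MU_x/MU_y = (2/3)·(y/x)^(0.75). Set equal to P_x/P_y.
Hence y/x = ((3/2)·P_x/P_y)^(1/(0.75)), i.e. raised to the 4/3 power.
With the ratio pinned down, the budget gives x* = M/(P_x + P_y·(y/x)) and y* = (y/x)·x*.
Numerically y/x = 0.32312, so x* = 22/(4 + 14·0.32312) = 2.581 and y* = 0.32312·2.581 = 0.834.

y* = 0.834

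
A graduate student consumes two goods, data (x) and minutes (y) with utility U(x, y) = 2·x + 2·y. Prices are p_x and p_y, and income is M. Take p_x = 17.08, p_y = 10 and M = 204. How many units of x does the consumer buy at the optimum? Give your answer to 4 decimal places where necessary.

x* = 0

Numerically: x* = 0, y* = 20.4.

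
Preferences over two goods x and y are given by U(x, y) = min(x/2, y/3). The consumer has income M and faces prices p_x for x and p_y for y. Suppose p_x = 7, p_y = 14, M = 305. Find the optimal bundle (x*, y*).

Leontief preferences: the optimum is at the kink where x/2 = y/3, i.e. y = (3/2)·x.
Budget: p_x·x + p_y·(3/2)·x = M, so (2·p_x + 3·p_y)·x = 2·M.
Demand: x*(p_x,p_y,M) = 2·M/(2·p_x + 3·p_y), y* = 3·M/(2·p_x + 3·p_y).
Here 2·7 + 3·14 = 56, giving x* = 10.8929 and y* = 16.3393.

x* = 10.8929, y* = 16.3393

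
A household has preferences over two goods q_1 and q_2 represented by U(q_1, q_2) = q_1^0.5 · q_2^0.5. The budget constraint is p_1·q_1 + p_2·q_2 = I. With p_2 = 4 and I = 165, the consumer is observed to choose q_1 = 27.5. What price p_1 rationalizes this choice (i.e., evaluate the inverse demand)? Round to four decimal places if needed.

Tangency: MRS = q_2/q_1 = p_1/p_2.
So 0.5·p_2·q_2 = 0.5·p_1·q_1; combined with the budget, a share 0.5 of income goes to q_1.
Demand: q_1*(p_1,p_2,I) = 0.5·I/p_1 and q_2* = 0.5·I/p_2.
Set q_1* = 27.5 in the demand function and solve for p_1: p_1 = 3.

p_1 = 3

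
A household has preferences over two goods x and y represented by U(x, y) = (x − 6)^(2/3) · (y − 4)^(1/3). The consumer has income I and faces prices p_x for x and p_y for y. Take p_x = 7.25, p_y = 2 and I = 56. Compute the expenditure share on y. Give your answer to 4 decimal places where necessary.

share on y = 0.1696

MRS = 2·(y−4)/(x−6). Tangency with p_x/p_y gives y−4 = (1/2)·(p_x/p_y)·(x−6).
Substituting into the budget: x* = 6 + 2/3·(I − 6·p_x − 4·p_y)/p_x, and y* = 4 + 1/3·(…)/p_y.
Discretionary income = 56 − 6·7.25 − 4·2 = 4.5; x* = 6 + 2/3·4.5/7.25 = 6.4138; y* = 4 + 1/3·4.5/2 = 4.75.
Expenditure on y: 2·4.75 = 9.5; share = 0.1696.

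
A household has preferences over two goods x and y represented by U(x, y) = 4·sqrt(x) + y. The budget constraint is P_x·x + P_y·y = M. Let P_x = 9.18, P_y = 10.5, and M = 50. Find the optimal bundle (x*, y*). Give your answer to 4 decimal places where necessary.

x* = 5.233, y* = 0.1867

Set MRS = P_x/P_y: 2·x^(−1/2) = P_x/P_y.
Solve: √x = 2·P_y/P_x, so x*(P_x,P_y) = (2·P_y/P_x)², and y* = (M − P_x·x*)/P_y.
Plugging in: x* = (2·10.5/9.18)² = 5.233, y* = 0.1867.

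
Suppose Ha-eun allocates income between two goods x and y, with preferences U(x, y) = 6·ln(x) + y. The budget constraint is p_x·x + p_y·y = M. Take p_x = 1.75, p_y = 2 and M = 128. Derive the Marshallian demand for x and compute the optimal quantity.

x* = 6.8571

MU_x = 6/x, MU_y = 1. Tangency: 6/x = p_x/p_y.
So x*(p_x,p_y) = 6·p_y/p_x, independent of income; and y* = (M − 6·p_y)/p_y.
At the given prices: x* = 6·2/1.75 = 6.8571.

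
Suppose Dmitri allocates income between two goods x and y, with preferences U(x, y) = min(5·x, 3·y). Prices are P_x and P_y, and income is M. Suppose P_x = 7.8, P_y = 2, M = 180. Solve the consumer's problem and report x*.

x* = 16.1677

Demand: x*(P_x,P_y,M) = 3·M/(3·P_x + 5·P_y), y* = 5·M/(3·P_x + 5·P_y).
Here 3·7.8 + 5·2 = 33.4, giving x* = 16.1677.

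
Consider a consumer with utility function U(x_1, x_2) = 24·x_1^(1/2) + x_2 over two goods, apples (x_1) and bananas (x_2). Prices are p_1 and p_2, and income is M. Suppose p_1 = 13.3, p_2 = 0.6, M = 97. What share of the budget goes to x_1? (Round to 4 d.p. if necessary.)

share on x_1 = 0.0402

Utility is quasi-linear in x_2; the FOC for x_1 is 12/√x_1 = p_1/p_2.
Thus x_1* = (12·p_2/p_1)² — independent of M — with the rest of income spent on x_2.
Plugging in: x_1* = (12·0.6/13.3)² = 0.2931, x_2* = 155.1704.
Expenditure on x_1: 13.3·0.2931 = 3.8977; share = 0.0402.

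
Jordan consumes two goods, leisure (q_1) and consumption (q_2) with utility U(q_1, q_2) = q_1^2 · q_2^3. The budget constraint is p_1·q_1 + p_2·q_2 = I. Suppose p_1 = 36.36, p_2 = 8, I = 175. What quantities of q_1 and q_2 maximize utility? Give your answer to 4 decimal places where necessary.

q_1* = 1.9252, q_2* = 13.125

The MRS is (2/3)·q_2/q_1. Set MRS = p_1/p_2.
Rearranging, p_2·q_2 = (3/2)·p_1·q_1. Substituting into the budget gives p_1·q_1·(1 + (3/2)) = I.
Demand: q_1*(p_1,p_2,I) = 0.4·I/p_1 and q_2* = 0.6·I/p_2.
At p_1=36.36, p_2=8, I=175: q_1* = 0.4·175/36.36 = 1.9252, q_2* = 13.125.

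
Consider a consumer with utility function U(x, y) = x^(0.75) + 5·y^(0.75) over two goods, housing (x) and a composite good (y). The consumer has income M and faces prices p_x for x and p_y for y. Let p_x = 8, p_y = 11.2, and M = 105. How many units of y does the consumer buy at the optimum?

y* = 9.334

MU_x ∝ x^(-0.25), MU_y ∝ 5·y^(-0.25), so MRS = (1/5)·(y/x)^(0.25) = p_x/p_y.
Solve for the ratio: y/x = [5·p_x/p_y]^(4).
Substitute y = (y/x)·x into the budget: x* = M/(p_x + p_y·(y/x)).
Numerically y/x = 162.692628, so x* = 105/(8 + 11.2·162.692628) = 0.0574 and y* = 162.692628·0.0574 = 9.334.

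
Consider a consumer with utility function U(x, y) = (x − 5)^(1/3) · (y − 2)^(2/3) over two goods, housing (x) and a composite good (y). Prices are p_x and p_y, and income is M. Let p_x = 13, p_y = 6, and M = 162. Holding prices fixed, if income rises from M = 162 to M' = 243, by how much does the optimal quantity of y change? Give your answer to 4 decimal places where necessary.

Δy* = 9

This is Cobb-Douglas in (x−5, y−2): tangency gives 1/3·p_y·(y−2) = 2/3·p_x·(x−5).
Substituting into the budget: x* = 5 + 1/3·(M − 5·p_x − 2·p_y)/p_x, and y* = 2 + 2/3·(…)/p_y.
Discretionary income = 162 − 5·13 − 2·6 = 85; y* = 2 + 2/3·85/6 = 11.4444.
At M' = 243: y* = 20.4444. Change: 20.4444 − 11.4444 = 9.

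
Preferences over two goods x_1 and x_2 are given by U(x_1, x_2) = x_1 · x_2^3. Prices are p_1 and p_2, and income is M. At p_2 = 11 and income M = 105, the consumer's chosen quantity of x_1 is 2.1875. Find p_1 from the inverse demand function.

The MRS is (1/3)·x_2/x_1. Set MRS = p_1/p_2.
Rearranging, p_2·x_2 = 3·p_1·x_1. Substituting into the budget gives p_1·x_1·(1 + 3) = M.
Demand: x_1*(p_1,p_2,M) = 0.25·M/p_1 and x_2* = 0.75·M/p_2.
Set x_1* = 2.1875 in the demand function and solve for p_1: p_1 = 12.

p_1 = 12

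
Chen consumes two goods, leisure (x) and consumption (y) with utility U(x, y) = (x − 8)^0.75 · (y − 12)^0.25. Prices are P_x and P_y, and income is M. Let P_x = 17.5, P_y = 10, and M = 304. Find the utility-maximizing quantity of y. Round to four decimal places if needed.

MRS = 3·(y−12)/(x−8). Tangency with P_x/P_y gives y−12 = (1/3)·(P_x/P_y)·(x−8).
Substituting into the budget: x* = 8 + 0.75·(M − 8·P_x − 12·P_y)/P_x, and y* = 12 + 0.25·(…)/P_y.
Discretionary income = 304 − 8·17.5 − 12·10 = 44; y* = 12 + 0.25·44/10 = 13.1.

y* = 13.1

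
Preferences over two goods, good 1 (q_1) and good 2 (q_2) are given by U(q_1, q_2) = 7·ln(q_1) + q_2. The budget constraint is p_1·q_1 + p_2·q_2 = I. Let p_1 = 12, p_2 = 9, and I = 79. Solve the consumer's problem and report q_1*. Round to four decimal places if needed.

q_1* = 5.25

So q_1*(p_1,p_2) = 7·p_2/p_1, independent of income; and q_2* = (I − 7·p_2)/p_2.
At the given prices: q_1* = 7·9/12 = 5.25.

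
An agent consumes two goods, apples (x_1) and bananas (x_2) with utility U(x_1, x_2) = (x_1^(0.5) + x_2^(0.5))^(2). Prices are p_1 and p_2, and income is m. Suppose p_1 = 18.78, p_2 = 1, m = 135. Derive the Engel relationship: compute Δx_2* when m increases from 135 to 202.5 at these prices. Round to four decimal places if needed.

Δx_2* = 64.0875

MU_x_1 ∝ x_1^(-0.5), MU_x_2 ∝ x_2^(-0.5), so MRS = (x_2/x_1)^(0.5) = p_1/p_2.
Hence x_2/x_1 = (p_1/p_2)^(1/(0.5)), i.e. raised to the 2 power.
Substitute x_2 = (x_2/x_1)·x_1 into the budget: x_1* = m/(p_1 + p_2·(x_2/x_1)).
Numerically x_2/x_1 = 352.6884, so x_1* = 135/(18.78 + 1·352.6884) = 0.3634 and x_2* = 352.6884·0.3634 = 128.1749.
At m' = 202.5: x_2* = 192.2624. Change: 192.2624 − 128.1749 = 64.0875.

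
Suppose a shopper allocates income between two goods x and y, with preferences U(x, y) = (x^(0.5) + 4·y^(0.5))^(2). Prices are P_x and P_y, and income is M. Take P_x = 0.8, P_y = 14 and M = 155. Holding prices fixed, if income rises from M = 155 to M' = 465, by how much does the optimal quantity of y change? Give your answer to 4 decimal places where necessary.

Δy* = 10.5757

MRS = MU_x/MU_y = (1/4)·(y/x)^(0.5). Set equal to P_x/P_y.
Hence y/x = (4·P_x/P_y)^(1/(0.5)), i.e. raised to the 2 power.
Substitute y = (y/x)·x into the budget: x* = M/(P_x + P_y·(y/x)).
Numerically y/x = 0.052245, so x* = 155/(0.8 + 14·0.052245) = 101.2127 and y* = 0.052245·101.2127 = 5.2878.
At M' = 465: y* = 15.8635. Change: 15.8635 − 5.2878 = 10.5757.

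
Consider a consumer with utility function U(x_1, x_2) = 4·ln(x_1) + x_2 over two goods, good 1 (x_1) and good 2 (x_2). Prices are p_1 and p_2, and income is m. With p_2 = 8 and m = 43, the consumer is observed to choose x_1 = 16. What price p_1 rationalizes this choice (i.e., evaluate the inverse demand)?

p_1 = 2

Set MRS = p_1/p_2: (4/x_1)/1 = p_1/p_2.
So x_1*(p_1,p_2) = 4·p_2/p_1, independent of income; and x_2* = (m − 4·p_2)/p_2.
Set x_1* = 16 in the demand function and solve for p_1: p_1 = 2.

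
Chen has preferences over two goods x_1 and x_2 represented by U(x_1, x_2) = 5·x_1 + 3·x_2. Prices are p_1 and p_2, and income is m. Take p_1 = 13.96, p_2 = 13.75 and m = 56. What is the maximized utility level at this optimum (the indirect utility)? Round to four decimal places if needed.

Linear utility — the consumer picks whichever good has higher MU/price: 5/13.96 = 0.3582 vs 3/13.75 = 0.2182.
x_1 gives more utility per dollar, so spend all income on x_1: x_1* = m/p_1, x_2* = 0.
Numerically: x_1* = 4.0115, x_2* = 0.
Utility at the optimum: U(4.0115, 0) = 20.0573.

V = 20.0573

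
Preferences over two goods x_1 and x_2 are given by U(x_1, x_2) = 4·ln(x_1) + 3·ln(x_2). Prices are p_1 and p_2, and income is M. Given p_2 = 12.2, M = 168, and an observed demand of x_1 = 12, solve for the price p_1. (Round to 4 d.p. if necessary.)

p_1 = 8

MU_x_1/MU_x_2 = (4·x_2)/(3·x_1); tangency sets this equal to p_1/p_2.
Rearranging, p_2·x_2 = (3/4)·p_1·x_1. Substituting into the budget gives p_1·x_1·(1 + (3/4)) = M.
Demand: x_1*(p_1,p_2,M) = 4/7·M/p_1 and x_2* = 3/7·M/p_2.
Set x_1* = 12 in the demand function and solve for p_1: p_1 = 8.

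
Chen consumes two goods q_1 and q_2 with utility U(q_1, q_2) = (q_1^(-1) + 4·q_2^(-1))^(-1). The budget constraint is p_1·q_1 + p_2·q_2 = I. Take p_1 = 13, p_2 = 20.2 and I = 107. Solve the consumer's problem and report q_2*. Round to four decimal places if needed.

q_2* = 3.7806

MRS = MU_q_1/MU_q_2 = (1/4)·(q_2/q_1)^(2). Set equal to p_1/p_2.
Solve for the ratio: q_2/q_1 = [4·p_1/p_2]^(0.5).
With the ratio pinned down, the budget gives q_1* = I/(p_1 + p_2·(q_2/q_1)) and q_2* = (q_2/q_1)·q_1*.
Numerically q_2/q_1 = 1.604449, so q_1* = 107/(13 + 20.2·1.604449) = 2.3563 and q_2* = 1.604449·2.3563 = 3.7806.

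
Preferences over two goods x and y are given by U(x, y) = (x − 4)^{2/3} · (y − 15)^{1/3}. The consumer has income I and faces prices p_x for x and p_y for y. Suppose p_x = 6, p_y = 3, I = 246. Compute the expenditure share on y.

After buying the subsistence bundle (4, 15), a share 2/3 of the remaining income goes to x: x* = 4 + 2/3·(I − 4p_x − 15p_y)/p_x.
Discretionary income = 246 − 4·6 − 15·3 = 177; x* = 4 + 2/3·177/6 = 23.6667; y* = 15 + 1/3·177/3 = 34.6667.
Expenditure on y: 3·34.6667 = 104; share = 0.4228.

share on y = 0.4228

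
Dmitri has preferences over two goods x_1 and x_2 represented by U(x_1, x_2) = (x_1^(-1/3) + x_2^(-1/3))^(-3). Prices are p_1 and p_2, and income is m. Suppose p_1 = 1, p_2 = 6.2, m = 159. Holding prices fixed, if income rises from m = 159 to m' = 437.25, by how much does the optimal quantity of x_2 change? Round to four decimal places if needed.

Δx_2* = 27.4703

MRS = MU_x_1/MU_x_2 = (x_2/x_1)^(4/3). Set equal to p_1/p_2.
Hence x_2/x_1 = (p_1/p_2)^(1/(4/3)), i.e. raised to the 0.75 power.
With the ratio pinned down, the budget gives x_1* = m/(p_1 + p_2·(x_2/x_1)) and x_2* = (x_2/x_1)·x_1*.
Numerically x_2/x_1 = 0.254511, so x_1* = 159/(1 + 6.2·0.254511) = 61.6765 and x_2* = 0.254511·61.6765 = 15.6973.
At m' = 437.25: x_2* = 43.1677. Change: 43.1677 − 15.6973 = 27.4703.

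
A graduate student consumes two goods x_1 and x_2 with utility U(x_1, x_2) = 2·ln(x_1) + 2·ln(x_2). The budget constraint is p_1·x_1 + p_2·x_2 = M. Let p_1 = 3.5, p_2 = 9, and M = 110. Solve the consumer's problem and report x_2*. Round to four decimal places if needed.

x_2* = 6.1111

Demand: x_1*(p_1,p_2,M) = 0.5·M/p_1 and x_2* = 0.5·M/p_2.
At p_1=3.5, p_2=9, M=110: x_2* = 0.5·110/9 = 6.1111.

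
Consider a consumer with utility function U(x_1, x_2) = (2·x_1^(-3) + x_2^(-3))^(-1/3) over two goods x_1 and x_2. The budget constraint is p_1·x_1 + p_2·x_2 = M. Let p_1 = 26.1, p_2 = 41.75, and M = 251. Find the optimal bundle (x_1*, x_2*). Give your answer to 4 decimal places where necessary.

x_1* = 4.3791, x_2* = 3.2744

MU_x_1 ∝ 2·x_1^(-4), MU_x_2 ∝ x_2^(-4), so MRS = 2·(x_2/x_1)^(4) = p_1/p_2.
Hence x_2/x_1 = ((1/2)·p_1/p_2)^(1/(4)), i.e. raised to the 0.25 power.
With the ratio pinned down, the budget gives x_1* = M/(p_1 + p_2·(x_2/x_1)) and x_2* = (x_2/x_1)·x_1*.
Numerically x_2/x_1 = 0.747719, so x_1* = 251/(26.1 + 41.75·0.747719) = 4.3791 and x_2* = 0.747719·4.3791 = 3.2744.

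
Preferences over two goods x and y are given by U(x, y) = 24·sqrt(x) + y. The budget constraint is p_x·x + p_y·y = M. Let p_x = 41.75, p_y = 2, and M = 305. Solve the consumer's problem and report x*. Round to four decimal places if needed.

Plugging in: x* = (12·2/41.75)² = 0.3305.

x* = 0.3305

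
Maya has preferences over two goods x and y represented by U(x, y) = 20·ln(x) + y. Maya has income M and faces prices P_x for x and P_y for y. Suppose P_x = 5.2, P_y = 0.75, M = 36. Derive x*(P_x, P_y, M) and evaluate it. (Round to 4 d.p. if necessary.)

x* = 2.8846

Set MRS = P_x/P_y: (20/x)/1 = P_x/P_y.
So x*(P_x,P_y) = 20·P_y/P_x, independent of income; and y* = (M − 20·P_y)/P_y.
At the given prices: x* = 20·0.75/5.2 = 2.8846.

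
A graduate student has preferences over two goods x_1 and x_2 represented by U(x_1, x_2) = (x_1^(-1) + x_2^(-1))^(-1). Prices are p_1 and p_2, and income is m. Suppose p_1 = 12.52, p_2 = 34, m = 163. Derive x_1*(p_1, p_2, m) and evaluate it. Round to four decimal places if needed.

With the ratio pinned down, the budget gives x_1* = m/(p_1 + p_2·(x_2/x_1)) and x_2* = (x_2/x_1)·x_1*.
Numerically x_2/x_1 = 0.606824, so x_1* = 163/(12.52 + 34·0.606824) = 4.9167.

x_1* = 4.9167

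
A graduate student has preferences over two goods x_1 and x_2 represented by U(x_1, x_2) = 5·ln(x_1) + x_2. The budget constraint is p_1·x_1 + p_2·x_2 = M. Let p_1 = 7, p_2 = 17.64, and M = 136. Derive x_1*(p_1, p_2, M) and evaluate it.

Set MRS = p_1/p_2: (5/x_1)/1 = p_1/p_2.
So x_1*(p_1,p_2) = 5·p_2/p_1, independent of income; and x_2* = (M − 5·p_2)/p_2.
At the given prices: x_1* = 5·17.64/7 = 12.6.

x_1* = 12.6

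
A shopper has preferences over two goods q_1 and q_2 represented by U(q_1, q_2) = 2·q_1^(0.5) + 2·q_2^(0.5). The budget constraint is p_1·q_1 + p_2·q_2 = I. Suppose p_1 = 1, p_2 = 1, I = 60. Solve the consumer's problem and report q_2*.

q_2* = 30

MU_q_1 ∝ 2·q_1^(-0.5), MU_q_2 ∝ 2·q_2^(-0.5), so MRS = (q_2/q_1)^(0.5) = p_1/p_2.
Solve for the ratio: q_2/q_1 = [p_1/p_2]^(2).
With the ratio pinned down, the budget gives q_1* = I/(p_1 + p_2·(q_2/q_1)) and q_2* = (q_2/q_1)·q_1*.
Numerically q_2/q_1 = 1, so q_1* = 60/(1 + 1·1) = 30 and q_2* = 1·30 = 30.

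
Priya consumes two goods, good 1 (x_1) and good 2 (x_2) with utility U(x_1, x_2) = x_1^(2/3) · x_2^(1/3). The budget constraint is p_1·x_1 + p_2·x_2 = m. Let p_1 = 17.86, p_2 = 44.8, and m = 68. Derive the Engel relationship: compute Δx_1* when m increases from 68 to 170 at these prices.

Δx_1* = 3.8074

MU_x_1/MU_x_2 = (2/3·x_2)/(1/3·x_1); tangency sets this equal to p_1/p_2.
So 2/3·p_2·x_2 = 1/3·p_1·x_1; combined with the budget, a share 2/3 of income goes to x_1.
Demand: x_1*(p_1,p_2,m) = 2/3·m/p_1 and x_2* = 1/3·m/p_2.
At p_1=17.86, p_2=44.8, m=68: x_1* = 2/3·68/17.86 = 2.5383.
At m' = 170: x_1* = 6.3457. Change: 6.3457 − 2.5383 = 3.8074.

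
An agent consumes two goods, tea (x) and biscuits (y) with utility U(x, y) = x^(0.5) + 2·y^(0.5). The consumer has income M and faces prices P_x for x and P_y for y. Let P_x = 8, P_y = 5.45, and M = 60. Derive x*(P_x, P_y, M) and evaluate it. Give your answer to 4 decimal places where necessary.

x* = 1.0915

MU_x ∝ x^(-0.5), MU_y ∝ 2·y^(-0.5), so MRS = (1/2)·(y/x)^(0.5) = P_x/P_y.
Hence y/x = (2·P_x/P_y)^(1/(0.5)), i.e. raised to the 2 power.
With the ratio pinned down, the budget gives x* = M/(P_x + P_y·(y/x)) and y* = (y/x)·x*.
Numerically y/x = 8.618803, so x* = 60/(8 + 5.45·8.618803) = 1.0915.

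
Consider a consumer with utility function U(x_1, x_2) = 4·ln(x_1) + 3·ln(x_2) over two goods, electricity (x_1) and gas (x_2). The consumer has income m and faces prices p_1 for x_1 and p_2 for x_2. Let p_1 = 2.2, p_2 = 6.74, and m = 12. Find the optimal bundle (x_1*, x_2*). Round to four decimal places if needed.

x_1* = 3.1169, x_2* = 0.763

Tangency: MRS = (4/3)·x_2/x_1 = p_1/p_2.
Rearranging, p_2·x_2 = (3/4)·p_1·x_1. Substituting into the budget gives p_1·x_1·(1 + (3/4)) = m.
Demand: x_1*(p_1,p_2,m) = 4/7·m/p_1 and x_2* = 3/7·m/p_2.
At p_1=2.2, p_2=6.74, m=12: x_1* = 4/7·12/2.2 = 3.1169, x_2* = 0.763.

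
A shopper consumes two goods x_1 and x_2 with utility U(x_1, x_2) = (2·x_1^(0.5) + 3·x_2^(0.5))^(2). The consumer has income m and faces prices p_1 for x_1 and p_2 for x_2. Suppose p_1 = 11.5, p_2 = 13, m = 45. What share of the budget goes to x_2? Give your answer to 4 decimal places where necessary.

share on x_2 = 0.6656

MU_x_1 ∝ 2·x_1^(-0.5), MU_x_2 ∝ 3·x_2^(-0.5), so MRS = (2/3)·(x_2/x_1)^(0.5) = p_1/p_2.
Solve for the ratio: x_2/x_1 = [(3/2)·p_1/p_2]^(2).
Substitute x_2 = (x_2/x_1)·x_1 into the budget: x_1* = m/(p_1 + p_2·(x_2/x_1)).
Numerically x_2/x_1 = 1.760725, so x_1* = 45/(11.5 + 13·1.760725) = 1.3085 and x_2* = 1.760725·1.3085 = 2.304.
Expenditure on x_2: 13·2.304 = 29.9518; share = 0.6656.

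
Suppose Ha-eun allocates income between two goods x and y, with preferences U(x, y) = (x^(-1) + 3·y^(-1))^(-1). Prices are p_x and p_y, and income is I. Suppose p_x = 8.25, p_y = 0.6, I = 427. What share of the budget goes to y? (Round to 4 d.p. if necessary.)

share on y = 0.3184

From the CES first-order condition, (1/3)·(y/x)^(2) = p_x/p_y.
Solve for the ratio: y/x = [3·p_x/p_y]^(0.5).
With the ratio pinned down, the budget gives x* = I/(p_x + p_y·(y/x)) and y* = (y/x)·x*.
Numerically y/x = 6.422616, so x* = 427/(8.25 + 0.6·6.422616) = 35.2788 and y* = 6.422616·35.2788 = 226.5825.
Expenditure on y: 0.6·226.5825 = 135.9495; share = 0.3184.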